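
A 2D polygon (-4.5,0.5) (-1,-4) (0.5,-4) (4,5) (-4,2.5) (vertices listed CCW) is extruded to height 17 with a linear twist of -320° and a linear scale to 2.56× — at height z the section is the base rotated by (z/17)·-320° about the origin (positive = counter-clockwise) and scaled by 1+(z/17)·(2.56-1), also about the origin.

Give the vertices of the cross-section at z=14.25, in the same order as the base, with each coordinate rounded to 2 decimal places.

t = z/height = 14.25/17 = 0.838235
s = 1 + (scale-1)·z/height = 1 + (2.56-1)·14.25/17 = 2.307647
θ = twist·z/height = -320°·14.25/17 = -268.2353° = -4.681589 rad
cos θ = -0.030795, sin θ = 0.999526 (intermediates below are computed at full precision and shown rounded to 5 d.p.)
v1: (-4.5,0.5) → rotate → (-0.36119,-4.51326) → ×s → (-0.83349,-10.41502) → (-0.83,-10.42)
v2: (-1,-4) → rotate → (4.02890,-0.87635) → ×s → (9.29727,-2.02230) → (9.30,-2.02)
v3: (0.5,-4) → rotate → (3.98271,0.62294) → ×s → (9.19068,1.43753) → (9.19,1.44)
v4: (4,5) → rotate → (-5.12081,3.84413) → ×s → (-11.81702,8.87089) → (-11.82,8.87)
v5: (-4,2.5) → rotate → (-2.37563,-4.07509) → ×s → (-5.48212,-9.40387) → (-5.48,-9.40)

Cross-section at z=14.25: (-0.83,-10.42) (9.30,-2.02) (9.19,1.44) (-11.82,8.87) (-5.48,-9.40)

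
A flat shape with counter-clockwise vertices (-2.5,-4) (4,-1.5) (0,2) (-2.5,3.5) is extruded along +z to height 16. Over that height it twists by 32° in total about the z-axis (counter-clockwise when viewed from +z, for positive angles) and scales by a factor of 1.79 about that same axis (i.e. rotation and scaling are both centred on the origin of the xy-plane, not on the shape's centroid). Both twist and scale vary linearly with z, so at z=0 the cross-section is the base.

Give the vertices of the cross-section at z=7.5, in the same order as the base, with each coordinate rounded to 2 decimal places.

Cross-section at z=7.5: (-1.89,-6.18) (5.83,-0.57) (-0.71,2.65) (-4.55,3.75)

t = z/height = 7.5/16 = 0.46875
s = 1 + (scale-1)·z/height = 1 + (1.79-1)·7.5/16 = 1.370313
θ = twist·z/height = 32°·7.5/16 = 15.0000° = 0.261799 rad
cos θ = 0.965926, sin θ = 0.258819 (intermediates below are computed at full precision and shown rounded to 5 d.p.)
v1: (-2.5,-4) → rotate → (-1.37954,-4.51075) → ×s → (-1.89040,-6.18114) → (-1.89,-6.18)
v2: (4,-1.5) → rotate → (4.25193,-0.41361) → ×s → (5.82648,-0.56678) → (5.83,-0.57)
v3: (0,2) → rotate → (-0.51764,1.93185) → ×s → (-0.70933,2.64724) → (-0.71,2.65)
v4: (-2.5,3.5) → rotate → (-3.32068,2.73369) → ×s → (-4.55037,3.74601) → (-4.55,3.75)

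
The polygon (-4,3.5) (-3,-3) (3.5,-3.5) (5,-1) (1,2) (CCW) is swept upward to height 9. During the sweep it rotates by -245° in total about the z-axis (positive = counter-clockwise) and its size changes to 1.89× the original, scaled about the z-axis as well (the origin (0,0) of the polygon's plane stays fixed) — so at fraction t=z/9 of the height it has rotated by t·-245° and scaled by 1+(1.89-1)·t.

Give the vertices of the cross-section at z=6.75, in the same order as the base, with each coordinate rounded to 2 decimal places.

Cross-section at z=6.75: (6.27,-6.26) (5.32,4.66) (-5.44,6.21) (-8.21,2.21) (-1.88,-3.22)

t = z/height = 6.75/9 = 0.75
s = 1 + (scale-1)·z/height = 1 + (1.89-1)·6.75/9 = 1.667500
θ = twist·z/height = -245°·6.75/9 = -183.7500° = -3.207043 rad
cos θ = -0.997859, sin θ = 0.065403 (intermediates below are computed at full precision and shown rounded to 5 d.p.)
v1: (-4,3.5) → rotate → (3.76252,-3.75412) → ×s → (6.27401,-6.25999) → (6.27,-6.26)
v2: (-3,-3) → rotate → (3.18979,2.79737) → ×s → (5.31897,4.66461) → (5.32,4.66)
v3: (3.5,-3.5) → rotate → (-3.26360,3.72142) → ×s → (-5.44205,6.20546) → (-5.44,6.21)
v4: (5,-1) → rotate → (-4.92389,1.32487) → ×s → (-8.21059,2.20923) → (-8.21,2.21)
v5: (1,2) → rotate → (-1.12867,-1.93031) → ×s → (-1.88205,-3.21880) → (-1.88,-3.22)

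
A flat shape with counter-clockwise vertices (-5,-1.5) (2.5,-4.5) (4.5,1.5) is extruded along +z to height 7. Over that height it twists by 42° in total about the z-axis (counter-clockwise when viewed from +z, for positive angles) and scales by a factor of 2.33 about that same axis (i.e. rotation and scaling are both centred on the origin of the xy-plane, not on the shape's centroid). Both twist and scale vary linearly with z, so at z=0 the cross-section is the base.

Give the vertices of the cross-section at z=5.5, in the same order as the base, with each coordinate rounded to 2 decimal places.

Cross-section at z=5.5: (-6.90,-8.14) (9.30,-4.93) (6.05,7.58)

t = z/height = 5.5/7 = 0.785714
s = 1 + (scale-1)·z/height = 1 + (2.33-1)·5.5/7 = 2.045000
θ = twist·z/height = 42°·5.5/7 = 33.0000° = 0.575959 rad
cos θ = 0.838671, sin θ = 0.544639 (intermediates below are computed at full precision and shown rounded to 5 d.p.)
v1: (-5,-1.5) → rotate → (-3.37639,-3.98120) → ×s → (-6.90473,-8.14156) → (-6.90,-8.14)
v2: (2.5,-4.5) → rotate → (4.54755,-2.41242) → ×s → (9.29974,-4.93340) → (9.30,-4.93)
v3: (4.5,1.5) → rotate → (2.95706,3.70888) → ×s → (6.04719,7.58466) → (6.05,7.58)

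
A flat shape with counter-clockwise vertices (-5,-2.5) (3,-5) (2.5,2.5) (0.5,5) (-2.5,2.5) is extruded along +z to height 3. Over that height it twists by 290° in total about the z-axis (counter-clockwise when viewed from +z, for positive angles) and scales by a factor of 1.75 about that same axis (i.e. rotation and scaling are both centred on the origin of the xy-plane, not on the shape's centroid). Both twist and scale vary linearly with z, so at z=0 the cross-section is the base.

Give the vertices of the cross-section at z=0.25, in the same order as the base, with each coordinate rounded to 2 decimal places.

Cross-section at z=0.25: (-3.76,-4.60) (5.08,-3.54) (1.34,3.51) (-1.69,5.06) (-3.51,1.34)

t = z/height = 0.25/3 = 0.0833333
s = 1 + (scale-1)·z/height = 1 + (1.75-1)·0.25/3 = 1.062500
θ = twist·z/height = 290°·0.25/3 = 24.1667° = 0.421788 rad
cos θ = 0.912358, sin θ = 0.409392 (intermediates below are computed at full precision and shown rounded to 5 d.p.)
v1: (-5,-2.5) → rotate → (-3.53831,-4.32786) → ×s → (-3.75946,-4.59835) → (-3.76,-4.60)
v2: (3,-5) → rotate → (4.78404,-3.33362) → ×s → (5.08304,-3.54197) → (5.08,-3.54)
v3: (2.5,2.5) → rotate → (1.25742,3.30438) → ×s → (1.33600,3.51090) → (1.34,3.51)
v4: (0.5,5) → rotate → (-1.59078,4.76649) → ×s → (-1.69021,5.06439) → (-1.69,5.06)
v5: (-2.5,2.5) → rotate → (-3.30438,1.25742) → ×s → (-3.51090,1.33600) → (-3.51,1.34)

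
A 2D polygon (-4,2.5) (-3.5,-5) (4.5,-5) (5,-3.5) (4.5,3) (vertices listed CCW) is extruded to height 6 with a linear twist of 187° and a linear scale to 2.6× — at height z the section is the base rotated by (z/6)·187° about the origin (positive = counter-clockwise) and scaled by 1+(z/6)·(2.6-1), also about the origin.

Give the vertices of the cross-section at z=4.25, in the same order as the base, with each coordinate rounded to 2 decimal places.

Cross-section at z=4.25: (1.83,-9.90) (12.91,1.69) (1.39,14.28) (-1.69,12.91) (-11.20,2.76)

t = z/height = 4.25/6 = 0.708333
s = 1 + (scale-1)·z/height = 1 + (2.6-1)·4.25/6 = 2.133333
θ = twist·z/height = 187°·4.25/6 = 132.4583° = 2.311834 rad
cos θ = -0.675054, sin θ = 0.737768 (intermediates below are computed at full precision and shown rounded to 5 d.p.)
v1: (-4,2.5) → rotate → (0.85579,-4.63871) → ×s → (1.82569,-9.89591) → (1.83,-9.90)
v2: (-3.5,-5) → rotate → (6.05153,0.79308) → ×s → (12.90993,1.69190) → (12.91,1.69)
v3: (4.5,-5) → rotate → (0.65110,6.69523) → ×s → (1.38901,14.28315) → (1.39,14.28)
v4: (5,-3.5) → rotate → (-0.79308,6.05153) → ×s → (-1.69190,12.90993) → (-1.69,12.91)
v5: (4.5,3) → rotate → (-5.25105,1.29480) → ×s → (-11.20224,2.76223) → (-11.20,2.76)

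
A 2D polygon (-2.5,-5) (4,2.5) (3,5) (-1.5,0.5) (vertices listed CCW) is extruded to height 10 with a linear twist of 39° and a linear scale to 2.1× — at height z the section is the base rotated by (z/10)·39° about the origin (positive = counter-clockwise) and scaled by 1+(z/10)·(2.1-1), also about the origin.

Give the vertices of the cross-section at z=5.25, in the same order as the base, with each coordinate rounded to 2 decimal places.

Cross-section at z=5.25: (-0.94,-8.77) (4.53,5.90) (1.67,9.04) (-2.49,-0.09)

t = z/height = 5.25/10 = 0.525
s = 1 + (scale-1)·z/height = 1 + (2.1-1)·5.25/10 = 1.577500
θ = twist·z/height = 39°·5.25/10 = 20.4750° = 0.357356 rad
cos θ = 0.936825, sin θ = 0.349799 (intermediates below are computed at full precision and shown rounded to 5 d.p.)
v1: (-2.5,-5) → rotate → (-0.59307,-5.55862) → ×s → (-0.93557,-8.76872) → (-0.94,-8.77)
v2: (4,2.5) → rotate → (2.87280,3.74126) → ×s → (4.53185,5.90183) → (4.53,5.90)
v3: (3,5) → rotate → (1.06148,5.73352) → ×s → (1.67449,9.04463) → (1.67,9.04)
v4: (-1.5,0.5) → rotate → (-1.58014,-0.05629) → ×s → (-2.49267,-0.08879) → (-2.49,-0.09)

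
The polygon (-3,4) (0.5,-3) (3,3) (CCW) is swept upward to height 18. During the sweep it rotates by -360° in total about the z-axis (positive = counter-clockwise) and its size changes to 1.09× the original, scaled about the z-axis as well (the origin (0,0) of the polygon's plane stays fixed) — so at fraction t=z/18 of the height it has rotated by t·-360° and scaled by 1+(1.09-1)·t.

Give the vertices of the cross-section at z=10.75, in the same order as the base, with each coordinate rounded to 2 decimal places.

Cross-section at z=10.75: (0.17,-5.27) (1.38,2.89) (-4.40,-0.78)

t = z/height = 10.75/18 = 0.597222
s = 1 + (scale-1)·z/height = 1 + (1.09-1)·10.75/18 = 1.053750
θ = twist·z/height = -360°·10.75/18 = -215.0000° = -3.752458 rad
cos θ = -0.819152, sin θ = 0.573576 (intermediates below are computed at full precision and shown rounded to 5 d.p.)
v1: (-3,4) → rotate → (0.16315,-4.99734) → ×s → (0.17192,-5.26594) → (0.17,-5.27)
v2: (0.5,-3) → rotate → (1.31115,2.74424) → ×s → (1.38163,2.89175) → (1.38,2.89)
v3: (3,3) → rotate → (-4.17819,-0.73673) → ×s → (-4.40276,-0.77633) → (-4.40,-0.78)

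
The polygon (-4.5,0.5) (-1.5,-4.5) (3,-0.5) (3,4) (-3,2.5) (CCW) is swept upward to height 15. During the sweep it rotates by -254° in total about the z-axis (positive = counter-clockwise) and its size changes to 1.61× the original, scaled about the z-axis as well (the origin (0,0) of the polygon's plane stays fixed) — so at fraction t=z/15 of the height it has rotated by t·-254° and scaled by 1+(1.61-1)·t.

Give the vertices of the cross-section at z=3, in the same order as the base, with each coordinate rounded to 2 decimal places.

t = z/height = 3/15 = 0.2
s = 1 + (scale-1)·z/height = 1 + (1.61-1)·3/15 = 1.122000
θ = twist·z/height = -254°·3/15 = -50.8000° = -0.886627 rad
cos θ = 0.632029, sin θ = -0.774944 (intermediates below are computed at full precision and shown rounded to 5 d.p.)
v1: (-4.5,0.5) → rotate → (-2.45666,3.80326) → ×s → (-2.75637,4.26726) → (-2.76,4.27)
v2: (-1.5,-4.5) → rotate → (-4.43529,-1.68172) → ×s → (-4.97640,-1.88688) → (-4.98,-1.89)
v3: (3,-0.5) → rotate → (1.50862,-2.64085) → ×s → (1.69267,-2.96303) → (1.69,-2.96)
v4: (3,4) → rotate → (4.99587,0.20328) → ×s → (5.60536,0.22808) → (5.61,0.23)
v5: (-3,2.5) → rotate → (0.04127,3.90491) → ×s → (0.04631,4.38131) → (0.05,4.38)

Cross-section at z=3: (-2.76,4.27) (-4.98,-1.89) (1.69,-2.96) (5.61,0.23) (0.05,4.38)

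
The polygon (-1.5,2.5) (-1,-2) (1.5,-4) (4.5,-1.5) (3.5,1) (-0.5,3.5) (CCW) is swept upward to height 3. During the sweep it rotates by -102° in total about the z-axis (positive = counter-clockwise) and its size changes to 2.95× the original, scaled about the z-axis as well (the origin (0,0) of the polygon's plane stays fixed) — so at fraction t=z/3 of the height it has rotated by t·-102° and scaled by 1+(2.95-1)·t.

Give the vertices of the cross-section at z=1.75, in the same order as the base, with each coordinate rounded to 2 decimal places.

Cross-section at z=1.75: (2.98,5.47) (-4.77,-0.33) (-5.74,-7.10) (2.12,-9.92) (5.64,-5.36) (5.90,4.72)

t = z/height = 1.75/3 = 0.583333
s = 1 + (scale-1)·z/height = 1 + (2.95-1)·1.75/3 = 2.137500
θ = twist·z/height = -102°·1.75/3 = -59.5000° = -1.038471 rad
cos θ = 0.507538, sin θ = -0.861629 (intermediates below are computed at full precision and shown rounded to 5 d.p.)
v1: (-1.5,2.5) → rotate → (1.39277,2.56129) → ×s → (2.97704,5.47476) → (2.98,5.47)
v2: (-1,-2) → rotate → (-2.23080,-0.15345) → ×s → (-4.76833,-0.32799) → (-4.77,-0.33)
v3: (1.5,-4) → rotate → (-2.68521,-3.32260) → ×s → (-5.73963,-7.10205) → (-5.74,-7.10)
v4: (4.5,-1.5) → rotate → (0.99148,-4.63864) → ×s → (2.11929,-9.91509) → (2.12,-9.92)
v5: (3.5,1) → rotate → (2.63801,-2.50816) → ×s → (5.63875,-5.36120) → (5.64,-5.36)
v6: (-0.5,3.5) → rotate → (2.76193,2.20720) → ×s → (5.90363,4.71789) → (5.90,4.72)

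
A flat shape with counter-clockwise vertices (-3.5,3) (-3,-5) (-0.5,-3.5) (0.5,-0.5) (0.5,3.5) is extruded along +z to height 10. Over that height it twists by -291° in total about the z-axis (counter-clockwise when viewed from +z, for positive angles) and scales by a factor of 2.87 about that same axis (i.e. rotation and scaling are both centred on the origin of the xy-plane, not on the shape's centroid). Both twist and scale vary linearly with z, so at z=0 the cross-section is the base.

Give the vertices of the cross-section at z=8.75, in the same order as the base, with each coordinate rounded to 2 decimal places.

t = z/height = 8.75/10 = 0.875
s = 1 + (scale-1)·z/height = 1 + (2.87-1)·8.75/10 = 2.636250
θ = twist·z/height = -291°·8.75/10 = -254.6250° = -4.444045 rad
cos θ = -0.265135, sin θ = 0.964211 (intermediates below are computed at full precision and shown rounded to 5 d.p.)
v1: (-3.5,3) → rotate → (-1.96466,-4.17015) → ×s → (-5.17933,-10.99355) → (-5.18,-10.99)
v2: (-3,-5) → rotate → (5.61646,-1.56696) → ×s → (14.80640,-4.13089) → (14.81,-4.13)
v3: (-0.5,-3.5) → rotate → (3.50731,0.44587) → ×s → (9.24614,1.17542) → (9.25,1.18)
v4: (0.5,-0.5) → rotate → (0.34954,0.61467) → ×s → (0.92147,1.62043) → (0.92,1.62)
v5: (0.5,3.5) → rotate → (-3.50731,-0.44587) → ×s → (-9.24614,-1.17542) → (-9.25,-1.18)

Cross-section at z=8.75: (-5.18,-10.99) (14.81,-4.13) (9.25,1.18) (0.92,1.62) (-9.25,-1.18)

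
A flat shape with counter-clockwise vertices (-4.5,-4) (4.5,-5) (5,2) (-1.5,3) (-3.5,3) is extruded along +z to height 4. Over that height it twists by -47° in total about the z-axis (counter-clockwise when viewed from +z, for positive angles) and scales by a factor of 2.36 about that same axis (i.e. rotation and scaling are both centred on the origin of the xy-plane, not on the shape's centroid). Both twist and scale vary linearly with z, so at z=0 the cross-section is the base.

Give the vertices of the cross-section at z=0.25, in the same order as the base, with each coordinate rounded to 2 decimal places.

Cross-section at z=0.25: (-5.10,-4.08) (4.60,-5.67) (5.53,1.89) (-1.46,3.33) (-3.63,3.45)

t = z/height = 0.25/4 = 0.0625
s = 1 + (scale-1)·z/height = 1 + (2.36-1)·0.25/4 = 1.085000
θ = twist·z/height = -47°·0.25/4 = -2.9375° = -0.051269 rad
cos θ = 0.998686, sin θ = -0.051247 (intermediates below are computed at full precision and shown rounded to 5 d.p.)
v1: (-4.5,-4) → rotate → (-4.69907,-3.76413) → ×s → (-5.09849,-4.08409) → (-5.10,-4.08)
v2: (4.5,-5) → rotate → (4.23785,-5.22404) → ×s → (4.59807,-5.66808) → (4.60,-5.67)
v3: (5,2) → rotate → (5.09592,1.74114) → ×s → (5.52908,1.88914) → (5.53,1.89)
v4: (-1.5,3) → rotate → (-1.34429,3.07293) → ×s → (-1.45855,3.33413) → (-1.46,3.33)
v5: (-3.5,3) → rotate → (-3.34166,3.17542) → ×s → (-3.62570,3.44533) → (-3.63,3.45)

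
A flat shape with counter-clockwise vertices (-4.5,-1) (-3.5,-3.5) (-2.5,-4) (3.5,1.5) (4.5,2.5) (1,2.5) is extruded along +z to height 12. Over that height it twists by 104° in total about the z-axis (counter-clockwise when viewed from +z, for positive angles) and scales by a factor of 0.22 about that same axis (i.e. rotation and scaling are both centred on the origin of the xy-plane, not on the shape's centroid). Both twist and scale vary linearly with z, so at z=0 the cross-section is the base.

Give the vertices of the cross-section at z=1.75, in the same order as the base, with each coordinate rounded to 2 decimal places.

Cross-section at z=1.75: (-3.62,-1.90) (-2.18,-3.81) (-1.21,-4.00) (2.65,2.09) (3.27,3.18) (0.28,2.37)

t = z/height = 1.75/12 = 0.145833
s = 1 + (scale-1)·z/height = 1 + (0.22-1)·1.75/12 = 0.886250
θ = twist·z/height = 104°·1.75/12 = 15.1667° = 0.264708 rad
cos θ = 0.965169, sin θ = 0.261628 (intermediates below are computed at full precision and shown rounded to 5 d.p.)
v1: (-4.5,-1) → rotate → (-4.08163,-2.14249) → ×s → (-3.61735,-1.89878) → (-3.62,-1.90)
v2: (-3.5,-3.5) → rotate → (-2.46239,-4.29379) → ×s → (-2.18230,-3.80537) → (-2.18,-3.81)
v3: (-2.5,-4) → rotate → (-1.36641,-4.51474) → ×s → (-1.21098,-4.00119) → (-1.21,-4.00)
v4: (3.5,1.5) → rotate → (2.98565,2.36345) → ×s → (2.64603,2.09461) → (2.65,2.09)
v5: (4.5,2.5) → rotate → (3.68919,3.59025) → ×s → (3.26955,3.18186) → (3.27,3.18)
v6: (1,2.5) → rotate → (0.31110,2.67455) → ×s → (0.27571,2.37032) → (0.28,2.37)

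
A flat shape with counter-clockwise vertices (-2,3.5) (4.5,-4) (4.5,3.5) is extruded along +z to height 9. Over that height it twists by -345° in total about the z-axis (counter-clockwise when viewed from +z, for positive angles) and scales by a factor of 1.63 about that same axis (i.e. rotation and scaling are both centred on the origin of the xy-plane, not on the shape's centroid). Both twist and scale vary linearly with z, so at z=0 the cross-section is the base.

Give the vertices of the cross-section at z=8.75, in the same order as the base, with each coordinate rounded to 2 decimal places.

t = z/height = 8.75/9 = 0.972222
s = 1 + (scale-1)·z/height = 1 + (1.63-1)·8.75/9 = 1.612500
θ = twist·z/height = -345°·8.75/9 = -335.4167° = -5.854125 rad
cos θ = 0.909357, sin θ = 0.416016 (intermediates below are computed at full precision and shown rounded to 5 d.p.)
v1: (-2,3.5) → rotate → (-3.27477,2.35072) → ×s → (-5.28057,3.79053) → (-5.28,3.79)
v2: (4.5,-4) → rotate → (5.75617,-1.76536) → ×s → (9.28183,-2.84664) → (9.28,-2.85)
v3: (4.5,3.5) → rotate → (2.63605,5.05482) → ×s → (4.25063,8.15090) → (4.25,8.15)

Cross-section at z=8.75: (-5.28,3.79) (9.28,-2.85) (4.25,8.15)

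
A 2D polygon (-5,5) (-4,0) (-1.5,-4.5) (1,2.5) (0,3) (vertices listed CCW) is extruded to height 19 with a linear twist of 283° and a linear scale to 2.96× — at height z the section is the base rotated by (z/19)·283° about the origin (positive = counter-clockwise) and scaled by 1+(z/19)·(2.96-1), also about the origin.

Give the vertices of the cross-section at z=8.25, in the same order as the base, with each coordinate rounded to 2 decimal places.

Cross-section at z=8.25: (-2.75,-12.80) (4.02,-6.22) (8.50,2.19) (-4.89,-0.96) (-4.66,-3.01)

t = z/height = 8.25/19 = 0.434211
s = 1 + (scale-1)·z/height = 1 + (2.96-1)·8.25/19 = 1.851053
θ = twist·z/height = 283°·8.25/19 = 122.8816° = 2.144688 rad
cos θ = -0.542904, sin θ = 0.839794 (intermediates below are computed at full precision and shown rounded to 5 d.p.)
v1: (-5,5) → rotate → (-1.48445,-6.91349) → ×s → (-2.74779,-12.79724) → (-2.75,-12.80)
v2: (-4,0) → rotate → (2.17162,-3.35918) → ×s → (4.01978,-6.21801) → (4.02,-6.22)
v3: (-1.5,-4.5) → rotate → (4.59343,1.18338) → ×s → (8.50268,2.19050) → (8.50,2.19)
v4: (1,2.5) → rotate → (-2.64239,-0.51747) → ×s → (-4.89120,-0.95786) → (-4.89,-0.96)
v5: (0,3) → rotate → (-2.51938,-1.62871) → ×s → (-4.66351,-3.01483) → (-4.66,-3.01)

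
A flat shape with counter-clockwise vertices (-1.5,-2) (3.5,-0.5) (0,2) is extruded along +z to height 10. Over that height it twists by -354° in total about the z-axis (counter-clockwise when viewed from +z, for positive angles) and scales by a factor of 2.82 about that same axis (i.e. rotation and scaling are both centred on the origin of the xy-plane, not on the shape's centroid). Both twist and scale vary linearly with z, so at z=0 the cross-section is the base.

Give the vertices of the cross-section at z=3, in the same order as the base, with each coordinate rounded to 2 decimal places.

Cross-section at z=3: (-2.32,3.09) (-2.25,-4.98) (2.97,-0.86)

t = z/height = 3/10 = 0.3
s = 1 + (scale-1)·z/height = 1 + (2.82-1)·3/10 = 1.546000
θ = twist·z/height = -354°·3/10 = -106.2000° = -1.853540 rad
cos θ = -0.278991, sin θ = -0.960294 (intermediates below are computed at full precision and shown rounded to 5 d.p.)
v1: (-1.5,-2) → rotate → (-1.50210,1.99842) → ×s → (-2.32225,3.08956) → (-2.32,3.09)
v2: (3.5,-0.5) → rotate → (-1.45662,-3.22153) → ×s → (-2.25193,-4.98049) → (-2.25,-4.98)
v3: (0,2) → rotate → (1.92059,-0.55798) → ×s → (2.96923,-0.86264) → (2.97,-0.86)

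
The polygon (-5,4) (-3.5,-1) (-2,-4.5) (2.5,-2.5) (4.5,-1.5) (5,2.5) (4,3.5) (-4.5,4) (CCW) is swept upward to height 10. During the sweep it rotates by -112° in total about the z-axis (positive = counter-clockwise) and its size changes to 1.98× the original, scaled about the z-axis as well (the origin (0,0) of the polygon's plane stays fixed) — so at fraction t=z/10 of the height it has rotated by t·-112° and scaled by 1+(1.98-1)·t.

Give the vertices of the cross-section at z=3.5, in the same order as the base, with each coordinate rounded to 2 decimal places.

t = z/height = 3.5/10 = 0.35
s = 1 + (scale-1)·z/height = 1 + (1.98-1)·3.5/10 = 1.343000
θ = twist·z/height = -112°·3.5/10 = -39.2000° = -0.684169 rad
cos θ = 0.774944, sin θ = -0.632029 (intermediates below are computed at full precision and shown rounded to 5 d.p.)
v1: (-5,4) → rotate → (-1.34661,6.25992) → ×s → (-1.80849,8.40708) → (-1.81,8.41)
v2: (-3.5,-1) → rotate → (-3.34434,1.43716) → ×s → (-4.49144,1.93010) → (-4.49,1.93)
v3: (-2,-4.5) → rotate → (-4.39402,-2.22319) → ×s → (-5.90117,-2.98575) → (-5.90,-2.99)
v4: (2.5,-2.5) → rotate → (0.35729,-3.51743) → ×s → (0.47984,-4.72391) → (0.48,-4.72)
v5: (4.5,-1.5) → rotate → (2.53921,-4.00655) → ×s → (3.41015,-5.38079) → (3.41,-5.38)
v6: (5,2.5) → rotate → (5.45480,-1.22279) → ×s → (7.32579,-1.64220) → (7.33,-1.64)
v7: (4,3.5) → rotate → (5.31188,0.18419) → ×s → (7.13386,0.24737) → (7.13,0.25)
v8: (-4.5,4) → rotate → (-0.95913,5.94391) → ×s → (-1.28812,7.98267) → (-1.29,7.98)

Cross-section at z=3.5: (-1.81,8.41) (-4.49,1.93) (-5.90,-2.99) (0.48,-4.72) (3.41,-5.38) (7.33,-1.64) (7.13,0.25) (-1.29,7.98)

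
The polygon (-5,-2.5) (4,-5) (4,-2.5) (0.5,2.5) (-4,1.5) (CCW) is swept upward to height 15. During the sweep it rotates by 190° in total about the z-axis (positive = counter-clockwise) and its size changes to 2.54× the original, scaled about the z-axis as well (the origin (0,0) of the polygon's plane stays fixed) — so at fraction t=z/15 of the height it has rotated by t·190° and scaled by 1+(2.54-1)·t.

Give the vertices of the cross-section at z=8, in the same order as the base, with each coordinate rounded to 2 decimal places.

Cross-section at z=8: (6.25,-8.03) (7.50,8.93) (3.03,8.04) (-4.64,0.00) (-1.25,-7.68)

t = z/height = 8/15 = 0.533333
s = 1 + (scale-1)·z/height = 1 + (2.54-1)·8/15 = 1.821333
θ = twist·z/height = 190°·8/15 = 101.3333° = 1.768600 rad
cos θ = -0.196517, sin θ = 0.980500 (intermediates below are computed at full precision and shown rounded to 5 d.p.)
v1: (-5,-2.5) → rotate → (3.43383,-4.41121) → ×s → (6.25416,-8.03429) → (6.25,-8.03)
v2: (4,-5) → rotate → (4.11644,4.90459) → ×s → (7.49740,8.93288) → (7.50,8.93)
v3: (4,-2.5) → rotate → (1.66518,4.41329) → ×s → (3.03286,8.03808) → (3.03,8.04)
v4: (0.5,2.5) → rotate → (-2.54951,-0.00104) → ×s → (-4.64351,-0.00190) → (-4.64,0.00)
v5: (-4,1.5) → rotate → (-0.68468,-4.21678) → ×s → (-1.24704,-7.68016) → (-1.25,-7.68)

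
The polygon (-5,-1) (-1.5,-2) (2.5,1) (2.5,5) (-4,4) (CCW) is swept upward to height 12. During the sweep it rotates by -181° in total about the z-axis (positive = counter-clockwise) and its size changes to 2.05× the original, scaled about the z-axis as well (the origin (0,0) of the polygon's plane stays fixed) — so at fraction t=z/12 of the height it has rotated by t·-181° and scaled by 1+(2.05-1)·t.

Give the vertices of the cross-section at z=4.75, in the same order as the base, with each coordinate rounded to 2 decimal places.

t = z/height = 4.75/12 = 0.395833
s = 1 + (scale-1)·z/height = 1 + (2.05-1)·4.75/12 = 1.415625
θ = twist·z/height = -181°·4.75/12 = -71.6458° = -1.250456 rad
cos θ = 0.314890, sin θ = -0.949128 (intermediates below are computed at full precision and shown rounded to 5 d.p.)
v1: (-5,-1) → rotate → (-2.52358,4.43075) → ×s → (-3.57244,6.27228) → (-3.57,6.27)
v2: (-1.5,-2) → rotate → (-2.37059,0.79391) → ×s → (-3.35587,1.12388) → (-3.36,1.12)
v3: (2.5,1) → rotate → (1.73635,-2.05793) → ×s → (2.45802,-2.91326) → (2.46,-2.91)
v4: (2.5,5) → rotate → (5.53287,-0.79837) → ×s → (7.83246,-1.13019) → (7.83,-1.13)
v5: (-4,4) → rotate → (2.53695,5.05607) → ×s → (3.59137,7.15750) → (3.59,7.16)

Cross-section at z=4.75: (-3.57,6.27) (-3.36,1.12) (2.46,-2.91) (7.83,-1.13) (3.59,7.16)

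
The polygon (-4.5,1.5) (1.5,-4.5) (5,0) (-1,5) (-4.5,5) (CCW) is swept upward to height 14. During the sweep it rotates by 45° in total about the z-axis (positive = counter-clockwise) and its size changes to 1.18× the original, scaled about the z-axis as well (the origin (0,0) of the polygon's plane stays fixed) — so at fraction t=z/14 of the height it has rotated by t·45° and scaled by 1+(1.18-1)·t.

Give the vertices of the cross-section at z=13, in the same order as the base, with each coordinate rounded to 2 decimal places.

t = z/height = 13/14 = 0.928571
s = 1 + (scale-1)·z/height = 1 + (1.18-1)·13/14 = 1.167143
θ = twist·z/height = 45°·13/14 = 41.7857° = 0.729298 rad
cos θ = 0.745642, sin θ = 0.666347 (intermediates below are computed at full precision and shown rounded to 5 d.p.)
v1: (-4.5,1.5) → rotate → (-4.35491,-1.88010) → ×s → (-5.08280,-2.19434) → (-5.08,-2.19)
v2: (1.5,-4.5) → rotate → (4.11702,-2.35587) → ×s → (4.80515,-2.74964) → (4.81,-2.75)
v3: (5,0) → rotate → (3.72821,3.33173) → ×s → (4.35135,3.88861) → (4.35,3.89)
v4: (-1,5) → rotate → (-4.07738,3.06186) → ×s → (-4.75888,3.57363) → (-4.76,3.57)
v5: (-4.5,5) → rotate → (-6.68712,0.72965) → ×s → (-7.80483,0.85161) → (-7.80,0.85)

Cross-section at z=13: (-5.08,-2.19) (4.81,-2.75) (4.35,3.89) (-4.76,3.57) (-7.80,0.85)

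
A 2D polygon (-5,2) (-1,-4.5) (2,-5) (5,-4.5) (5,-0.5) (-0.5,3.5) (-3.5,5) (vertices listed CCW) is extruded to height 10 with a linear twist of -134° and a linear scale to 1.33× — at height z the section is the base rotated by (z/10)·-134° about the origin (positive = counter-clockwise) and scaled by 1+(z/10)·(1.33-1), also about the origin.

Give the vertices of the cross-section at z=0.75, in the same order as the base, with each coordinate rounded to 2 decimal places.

t = z/height = 0.75/10 = 0.075
s = 1 + (scale-1)·z/height = 1 + (1.33-1)·0.75/10 = 1.024750
θ = twist·z/height = -134°·0.75/10 = -10.0500° = -0.175406 rad
cos θ = 0.984656, sin θ = -0.174508 (intermediates below are computed at full precision and shown rounded to 5 d.p.)
v1: (-5,2) → rotate → (-4.57426,2.84185) → ×s → (-4.68748,2.91219) → (-4.69,2.91)
v2: (-1,-4.5) → rotate → (-1.76994,-4.25644) → ×s → (-1.81375,-4.36179) → (-1.81,-4.36)
v3: (2,-5) → rotate → (1.09677,-5.27229) → ×s → (1.12392,-5.40278) → (1.12,-5.40)
v4: (5,-4.5) → rotate → (4.13800,-5.30349) → ×s → (4.24041,-5.43475) → (4.24,-5.43)
v5: (5,-0.5) → rotate → (4.83603,-1.36487) → ×s → (4.95572,-1.39865) → (4.96,-1.40)
v6: (-0.5,3.5) → rotate → (0.11845,3.53355) → ×s → (0.12138,3.62100) → (0.12,3.62)
v7: (-3.5,5) → rotate → (-2.57376,5.53406) → ×s → (-2.63746,5.67102) → (-2.64,5.67)

Cross-section at z=0.75: (-4.69,2.91) (-1.81,-4.36) (1.12,-5.40) (4.24,-5.43) (4.96,-1.40) (0.12,3.62) (-2.64,5.67)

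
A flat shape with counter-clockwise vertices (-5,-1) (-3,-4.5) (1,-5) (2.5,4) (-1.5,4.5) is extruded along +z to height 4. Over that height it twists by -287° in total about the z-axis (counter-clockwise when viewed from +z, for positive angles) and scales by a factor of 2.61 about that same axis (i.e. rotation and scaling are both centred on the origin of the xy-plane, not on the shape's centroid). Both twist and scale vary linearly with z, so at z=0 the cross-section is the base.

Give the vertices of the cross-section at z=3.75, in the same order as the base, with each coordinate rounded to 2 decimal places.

t = z/height = 3.75/4 = 0.9375
s = 1 + (scale-1)·z/height = 1 + (2.61-1)·3.75/4 = 2.509375
θ = twist·z/height = -287°·3.75/4 = -269.0625° = -4.696027 rad
cos θ = -0.016362, sin θ = 0.999866 (intermediates below are computed at full precision and shown rounded to 5 d.p.)
v1: (-5,-1) → rotate → (1.08167,-4.98297) → ×s → (2.71433,-12.50414) → (2.71,-12.50)
v2: (-3,-4.5) → rotate → (4.54848,-2.92597) → ×s → (11.41385,-7.34236) → (11.41,-7.34)
v3: (1,-5) → rotate → (4.98297,1.08167) → ×s → (12.50414,2.71433) → (12.50,2.71)
v4: (2.5,4) → rotate → (-4.04037,2.43422) → ×s → (-10.13880,6.10837) → (-10.14,6.11)
v5: (-1.5,4.5) → rotate → (-4.47486,-1.57343) → ×s → (-11.22909,-3.94832) → (-11.23,-3.95)

Cross-section at z=3.75: (2.71,-12.50) (11.41,-7.34) (12.50,2.71) (-10.14,6.11) (-11.23,-3.95)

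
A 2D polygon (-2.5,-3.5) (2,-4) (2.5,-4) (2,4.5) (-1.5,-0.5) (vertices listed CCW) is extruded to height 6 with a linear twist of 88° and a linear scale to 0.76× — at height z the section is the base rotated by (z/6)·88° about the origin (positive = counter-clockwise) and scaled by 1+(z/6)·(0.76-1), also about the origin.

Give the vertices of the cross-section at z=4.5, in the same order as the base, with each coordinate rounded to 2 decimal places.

t = z/height = 4.5/6 = 0.75
s = 1 + (scale-1)·z/height = 1 + (0.76-1)·4.5/6 = 0.820000
θ = twist·z/height = 88°·4.5/6 = 66.0000° = 1.151917 rad
cos θ = 0.406737, sin θ = 0.913545 (intermediates below are computed at full precision and shown rounded to 5 d.p.)
v1: (-2.5,-3.5) → rotate → (2.18057,-3.70744) → ×s → (1.78807,-3.04010) → (1.79,-3.04)
v2: (2,-4) → rotate → (4.46766,0.20014) → ×s → (3.66348,0.16412) → (3.66,0.16)
v3: (2.5,-4) → rotate → (4.67102,0.65692) → ×s → (3.83024,0.53867) → (3.83,0.54)
v4: (2,4.5) → rotate → (-3.29748,3.65741) → ×s → (-2.70393,2.99907) → (-2.70,3.00)
v5: (-1.5,-0.5) → rotate → (-0.15333,-1.57369) → ×s → (-0.12573,-1.29042) → (-0.13,-1.29)

Cross-section at z=4.5: (1.79,-3.04) (3.66,0.16) (3.83,0.54) (-2.70,3.00) (-0.13,-1.29)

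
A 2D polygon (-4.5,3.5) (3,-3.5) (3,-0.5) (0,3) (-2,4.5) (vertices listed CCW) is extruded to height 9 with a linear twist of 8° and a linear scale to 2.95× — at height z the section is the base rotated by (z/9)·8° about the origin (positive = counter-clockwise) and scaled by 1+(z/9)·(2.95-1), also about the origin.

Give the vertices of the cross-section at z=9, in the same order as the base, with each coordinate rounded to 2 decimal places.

Cross-section at z=9: (-14.58,8.38) (10.20,-8.99) (8.97,-0.23) (-1.23,8.76) (-7.69,12.32)

t = z/height = 9/9 = 1
s = 1 + (scale-1)·z/height = 1 + (2.95-1)·9/9 = 2.950000
θ = twist·z/height = 8°·9/9 = 8.0000° = 0.139626 rad
cos θ = 0.990268, sin θ = 0.139173 (intermediates below are computed at full precision and shown rounded to 5 d.p.)
v1: (-4.5,3.5) → rotate → (-4.94331,2.83966) → ×s → (-14.58277,8.37699) → (-14.58,8.38)
v2: (3,-3.5) → rotate → (3.45791,-3.04842) → ×s → (10.20083,-8.99284) → (10.20,-8.99)
v3: (3,-0.5) → rotate → (3.04039,-0.07761) → ×s → (8.96915,-0.22896) → (8.97,-0.23)
v4: (0,3) → rotate → (-0.41752,2.97080) → ×s → (-1.23168,8.76387) → (-1.23,8.76)
v5: (-2,4.5) → rotate → (-2.60682,4.17786) → ×s → (-7.69010,12.32469) → (-7.69,12.32)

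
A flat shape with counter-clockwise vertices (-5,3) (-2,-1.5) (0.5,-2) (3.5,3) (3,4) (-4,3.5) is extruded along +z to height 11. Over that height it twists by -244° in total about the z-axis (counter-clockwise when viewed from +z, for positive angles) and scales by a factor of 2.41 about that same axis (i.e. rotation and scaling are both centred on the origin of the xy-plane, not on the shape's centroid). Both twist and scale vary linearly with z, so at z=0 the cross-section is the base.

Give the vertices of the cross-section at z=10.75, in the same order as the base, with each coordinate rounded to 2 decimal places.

t = z/height = 10.75/11 = 0.977273
s = 1 + (scale-1)·z/height = 1 + (2.41-1)·10.75/11 = 2.377955
θ = twist·z/height = -244°·10.75/11 = -238.4545° = -4.161817 rad
cos θ = -0.523175, sin θ = 0.852225 (intermediates below are computed at full precision and shown rounded to 5 d.p.)
v1: (-5,3) → rotate → (0.05920,-5.83065) → ×s → (0.14077,-13.86502) → (0.14,-13.87)
v2: (-2,-1.5) → rotate → (2.32469,-0.91969) → ×s → (5.52800,-2.18698) → (5.53,-2.19)
v3: (0.5,-2) → rotate → (1.44286,1.47246) → ×s → (3.43106,3.50145) → (3.43,3.50)
v4: (3.5,3) → rotate → (-4.38779,1.41326) → ×s → (-10.43396,3.36068) → (-10.43,3.36)
v5: (3,4) → rotate → (-4.97843,0.46398) → ×s → (-11.83847,1.10332) → (-11.84,1.10)
v6: (-4,3.5) → rotate → (-0.89009,-5.24001) → ×s → (-2.11659,-12.46051) → (-2.12,-12.46)

Cross-section at z=10.75: (0.14,-13.87) (5.53,-2.19) (3.43,3.50) (-10.43,3.36) (-11.84,1.10) (-2.12,-12.46)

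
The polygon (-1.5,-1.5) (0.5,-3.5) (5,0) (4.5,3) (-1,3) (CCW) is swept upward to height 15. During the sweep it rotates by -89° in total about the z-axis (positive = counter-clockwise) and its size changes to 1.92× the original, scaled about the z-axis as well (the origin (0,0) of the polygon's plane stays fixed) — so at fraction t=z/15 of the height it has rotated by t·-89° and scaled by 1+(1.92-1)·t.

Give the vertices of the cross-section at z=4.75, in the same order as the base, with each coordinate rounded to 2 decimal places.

Cross-section at z=4.75: (-2.62,-0.79) (-1.57,-4.29) (5.69,-3.05) (6.95,0.67) (0.69,4.02)

t = z/height = 4.75/15 = 0.316667
s = 1 + (scale-1)·z/height = 1 + (1.92-1)·4.75/15 = 1.291333
θ = twist·z/height = -89°·4.75/15 = -28.1833° = -0.491892 rad
cos θ = 0.881441, sin θ = -0.472294 (intermediates below are computed at full precision and shown rounded to 5 d.p.)
v1: (-1.5,-1.5) → rotate → (-2.03060,-0.61372) → ×s → (-2.62219,-0.79252) → (-2.62,-0.79)
v2: (0.5,-3.5) → rotate → (-1.21231,-3.32119) → ×s → (-1.56550,-4.28876) → (-1.57,-4.29)
v3: (5,0) → rotate → (4.40720,-2.36147) → ×s → (5.69117,-3.04945) → (5.69,-3.05)
v4: (4.5,3) → rotate → (5.38337,0.51900) → ×s → (6.95172,0.67020) → (6.95,0.67)
v5: (-1,3) → rotate → (0.53544,3.11662) → ×s → (0.69143,4.02459) → (0.69,4.02)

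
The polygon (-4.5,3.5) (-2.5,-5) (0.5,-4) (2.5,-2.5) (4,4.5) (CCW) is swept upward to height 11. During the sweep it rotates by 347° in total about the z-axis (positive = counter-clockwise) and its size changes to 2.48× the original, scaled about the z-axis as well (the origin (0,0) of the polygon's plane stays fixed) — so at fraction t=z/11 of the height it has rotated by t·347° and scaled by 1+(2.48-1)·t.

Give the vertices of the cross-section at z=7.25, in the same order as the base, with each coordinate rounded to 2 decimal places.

Cross-section at z=7.25: (11.06,2.12) (-4.16,10.23) (-6.59,4.47) (-6.97,-0.45) (1.46,-11.80)

t = z/height = 7.25/11 = 0.659091
s = 1 + (scale-1)·z/height = 1 + (2.48-1)·7.25/11 = 1.975455
θ = twist·z/height = 347°·7.25/11 = 228.7045° = 3.991647 rad
cos θ = -0.659942, sin θ = -0.751316 (intermediates below are computed at full precision and shown rounded to 5 d.p.)
v1: (-4.5,3.5) → rotate → (5.59935,1.07113) → ×s → (11.06126,2.11596) → (11.06,2.12)
v2: (-2.5,-5) → rotate → (-2.10673,5.17800) → ×s → (-4.16174,10.22891) → (-4.16,10.23)
v3: (0.5,-4) → rotate → (-3.33524,2.26411) → ×s → (-6.58861,4.47265) → (-6.59,4.47)
v4: (2.5,-2.5) → rotate → (-3.52815,-0.22844) → ×s → (-6.96969,-0.45127) → (-6.97,-0.45)
v5: (4,4.5) → rotate → (0.74116,-5.97501) → ×s → (1.46412,-11.80335) → (1.46,-11.80)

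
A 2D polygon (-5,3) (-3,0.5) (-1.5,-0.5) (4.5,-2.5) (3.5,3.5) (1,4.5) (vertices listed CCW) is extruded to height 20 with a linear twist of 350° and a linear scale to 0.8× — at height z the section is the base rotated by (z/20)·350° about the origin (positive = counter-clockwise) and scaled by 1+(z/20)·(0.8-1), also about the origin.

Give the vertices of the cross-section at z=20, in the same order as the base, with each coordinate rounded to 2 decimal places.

t = z/height = 20/20 = 1
s = 1 + (scale-1)·z/height = 1 + (0.8-1)·20/20 = 0.800000
θ = twist·z/height = 350°·20/20 = 350.0000° = 6.108652 rad
cos θ = 0.984808, sin θ = -0.173648 (intermediates below are computed at full precision and shown rounded to 5 d.p.)
v1: (-5,3) → rotate → (-4.40309,3.82266) → ×s → (-3.52248,3.05813) → (-3.52,3.06)
v2: (-3,0.5) → rotate → (-2.86760,1.01335) → ×s → (-2.29408,0.81068) → (-2.29,0.81)
v3: (-1.5,-0.5) → rotate → (-1.56404,-0.23193) → ×s → (-1.25123,-0.18555) → (-1.25,-0.19)
v4: (4.5,-2.5) → rotate → (3.99751,-3.24344) → ×s → (3.19801,-2.59475) → (3.20,-2.59)
v5: (3.5,3.5) → rotate → (4.05460,2.83906) → ×s → (3.24368,2.27125) → (3.24,2.27)
v6: (1,4.5) → rotate → (1.76622,4.25799) → ×s → (1.41298,3.40639) → (1.41,3.41)

Cross-section at z=20: (-3.52,3.06) (-2.29,0.81) (-1.25,-0.19) (3.20,-2.59) (3.24,2.27) (1.41,3.41)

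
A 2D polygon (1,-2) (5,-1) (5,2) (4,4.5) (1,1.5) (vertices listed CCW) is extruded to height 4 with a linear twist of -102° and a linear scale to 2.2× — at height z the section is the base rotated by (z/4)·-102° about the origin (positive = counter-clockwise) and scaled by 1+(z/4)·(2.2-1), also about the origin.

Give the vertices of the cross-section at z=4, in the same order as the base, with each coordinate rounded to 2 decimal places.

Cross-section at z=4: (-4.76,-1.24) (-4.44,-10.30) (2.02,-11.67) (7.85,-10.67) (2.77,-2.84)

t = z/height = 4/4 = 1
s = 1 + (scale-1)·z/height = 1 + (2.2-1)·4/4 = 2.200000
θ = twist·z/height = -102°·4/4 = -102.0000° = -1.780236 rad
cos θ = -0.207912, sin θ = -0.978148 (intermediates below are computed at full precision and shown rounded to 5 d.p.)
v1: (1,-2) → rotate → (-2.16421,-0.56232) → ×s → (-4.76126,-1.23711) → (-4.76,-1.24)
v2: (5,-1) → rotate → (-2.01771,-4.68283) → ×s → (-4.43895,-10.30222) → (-4.44,-10.30)
v3: (5,2) → rotate → (0.91674,-5.30656) → ×s → (2.01682,-11.67444) → (2.02,-11.67)
v4: (4,4.5) → rotate → (3.57002,-4.84819) → ×s → (7.85404,-10.66602) → (7.85,-10.67)
v5: (1,1.5) → rotate → (1.25931,-1.29002) → ×s → (2.77048,-2.83803) → (2.77,-2.84)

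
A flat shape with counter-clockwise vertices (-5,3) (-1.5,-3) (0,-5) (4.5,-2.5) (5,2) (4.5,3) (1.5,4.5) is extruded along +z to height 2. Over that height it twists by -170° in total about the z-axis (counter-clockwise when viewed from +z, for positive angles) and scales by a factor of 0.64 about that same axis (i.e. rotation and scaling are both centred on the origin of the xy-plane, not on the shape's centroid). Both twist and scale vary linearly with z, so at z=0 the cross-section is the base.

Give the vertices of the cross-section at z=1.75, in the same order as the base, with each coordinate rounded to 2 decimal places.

t = z/height = 1.75/2 = 0.875
s = 1 + (scale-1)·z/height = 1 + (0.64-1)·1.75/2 = 0.685000
θ = twist·z/height = -170°·1.75/2 = -148.7500° = -2.596177 rad
cos θ = -0.854912, sin θ = -0.518773 (intermediates below are computed at full precision and shown rounded to 5 d.p.)
v1: (-5,3) → rotate → (5.83088,0.02913) → ×s → (3.99415,0.01995) → (3.99,0.02)
v2: (-1.5,-3) → rotate → (-0.27395,3.34290) → ×s → (-0.18766,2.28988) → (-0.19,2.29)
v3: (0,-5) → rotate → (-2.59387,4.27456) → ×s → (-1.77680,2.92807) → (-1.78,2.93)
v4: (4.5,-2.5) → rotate → (-5.14404,-0.19720) → ×s → (-3.52367,-0.13508) → (-3.52,-0.14)
v5: (5,2) → rotate → (-3.23701,-4.30369) → ×s → (-2.21735,-2.94803) → (-2.22,-2.95)
v6: (4.5,3) → rotate → (-2.29078,-4.89922) → ×s → (-1.56919,-3.35596) → (-1.57,-3.36)
v7: (1.5,4.5) → rotate → (1.05211,-4.62526) → ×s → (0.72070,-3.16831) → (0.72,-3.17)

Cross-section at z=1.75: (3.99,0.02) (-0.19,2.29) (-1.78,2.93) (-3.52,-0.14) (-2.22,-2.95) (-1.57,-3.36) (0.72,-3.17)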